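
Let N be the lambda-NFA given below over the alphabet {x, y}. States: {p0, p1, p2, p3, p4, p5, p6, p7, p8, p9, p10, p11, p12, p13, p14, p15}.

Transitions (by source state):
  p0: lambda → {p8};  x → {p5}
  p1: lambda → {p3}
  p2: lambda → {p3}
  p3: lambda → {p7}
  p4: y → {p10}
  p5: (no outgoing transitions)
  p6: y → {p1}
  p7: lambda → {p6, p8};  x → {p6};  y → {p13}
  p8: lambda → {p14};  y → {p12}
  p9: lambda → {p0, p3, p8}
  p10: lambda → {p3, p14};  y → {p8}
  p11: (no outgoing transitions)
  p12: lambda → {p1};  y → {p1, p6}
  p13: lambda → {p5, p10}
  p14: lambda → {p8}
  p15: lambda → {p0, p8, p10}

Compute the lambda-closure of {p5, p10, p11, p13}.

Start with {p5, p10, p11, p13}.
From p10 via lambda: add p3, p14.
From p3 via lambda: add p7.
From p14 via lambda: add p8.
From p7 via lambda: add p6.
No new states can be added; the closed set is {p3, p5, p6, p7, p8, p10, p11, p13, p14}.

{p3, p5, p6, p7, p8, p10, p11, p13, p14}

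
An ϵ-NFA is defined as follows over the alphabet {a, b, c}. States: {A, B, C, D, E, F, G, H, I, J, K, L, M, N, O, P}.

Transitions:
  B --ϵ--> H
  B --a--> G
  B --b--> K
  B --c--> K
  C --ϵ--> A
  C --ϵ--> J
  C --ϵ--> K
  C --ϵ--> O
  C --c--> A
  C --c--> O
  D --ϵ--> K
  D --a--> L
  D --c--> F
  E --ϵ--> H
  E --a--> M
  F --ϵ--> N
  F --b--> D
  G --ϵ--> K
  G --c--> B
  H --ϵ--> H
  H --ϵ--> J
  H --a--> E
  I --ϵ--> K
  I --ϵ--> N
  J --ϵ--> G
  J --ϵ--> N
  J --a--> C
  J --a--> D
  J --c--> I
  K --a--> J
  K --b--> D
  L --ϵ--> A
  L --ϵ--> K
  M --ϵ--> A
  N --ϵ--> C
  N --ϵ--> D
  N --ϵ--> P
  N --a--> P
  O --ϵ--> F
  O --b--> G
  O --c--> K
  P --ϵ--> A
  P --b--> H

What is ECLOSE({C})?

{A, C, D, F, G, J, K, N, O, P}

Start with {C}.
From C via ϵ: add A, J, K, O.
From J via ϵ: add G, N.
From O via ϵ: add F.
From N via ϵ: add D, P.
No new states can be added; the closed set is {A, C, D, F, G, J, K, N, O, P}.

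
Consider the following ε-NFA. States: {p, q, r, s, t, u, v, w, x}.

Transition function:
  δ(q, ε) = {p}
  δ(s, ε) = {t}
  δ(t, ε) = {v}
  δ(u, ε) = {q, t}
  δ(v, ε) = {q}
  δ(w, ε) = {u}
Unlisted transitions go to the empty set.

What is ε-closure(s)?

Start with {s}.
From s via ε: add t.
From t via ε: add v.
From v via ε: add q.
From q via ε: add p.
No new states can be added; the closed set is {p, q, s, t, v}.

{p, q, s, t, v}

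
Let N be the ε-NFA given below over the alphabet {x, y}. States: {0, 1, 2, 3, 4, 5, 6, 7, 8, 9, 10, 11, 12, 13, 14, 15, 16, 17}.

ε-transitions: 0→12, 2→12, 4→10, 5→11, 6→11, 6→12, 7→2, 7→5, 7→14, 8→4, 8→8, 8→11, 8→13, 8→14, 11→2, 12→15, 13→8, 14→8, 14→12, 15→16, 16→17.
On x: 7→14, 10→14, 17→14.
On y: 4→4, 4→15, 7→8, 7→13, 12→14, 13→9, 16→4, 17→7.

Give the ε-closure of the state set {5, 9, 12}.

{2, 5, 9, 11, 12, 15, 16, 17}

Start with {5, 9, 12}.
From 5 via ε: add 11.
From 12 via ε: add 15.
From 11 via ε: add 2.
From 15 via ε: add 16.
From 16 via ε: add 17.
No new states can be added; the closed set is {2, 5, 9, 11, 12, 15, 16, 17}.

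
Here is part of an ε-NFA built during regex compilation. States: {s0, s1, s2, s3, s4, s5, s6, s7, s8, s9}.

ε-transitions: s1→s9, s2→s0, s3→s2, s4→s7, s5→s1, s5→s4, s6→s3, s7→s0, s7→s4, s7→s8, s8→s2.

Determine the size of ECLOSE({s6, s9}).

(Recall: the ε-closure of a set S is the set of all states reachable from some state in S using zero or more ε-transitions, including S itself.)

Start with {s6, s9}.
From s6 via ε: add s3.
From s3 via ε: add s2.
From s2 via ε: add s0.
ε-closure = {s0, s2, s3, s6, s9}, which has 5 states.

5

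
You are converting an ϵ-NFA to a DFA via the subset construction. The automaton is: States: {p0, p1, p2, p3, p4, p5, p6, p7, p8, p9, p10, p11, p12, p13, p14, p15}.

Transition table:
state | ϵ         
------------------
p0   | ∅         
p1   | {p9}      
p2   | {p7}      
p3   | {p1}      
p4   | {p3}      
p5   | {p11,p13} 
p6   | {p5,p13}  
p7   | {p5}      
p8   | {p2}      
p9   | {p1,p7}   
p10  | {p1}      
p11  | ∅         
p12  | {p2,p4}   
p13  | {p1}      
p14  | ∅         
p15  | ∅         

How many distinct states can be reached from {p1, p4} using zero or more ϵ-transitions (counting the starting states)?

8

Start with {p1, p4}.
From p1 via ϵ: add p9.
From p4 via ϵ: add p3.
From p9 via ϵ: add p7.
From p7 via ϵ: add p5.
From p5 via ϵ: add p11, p13.
ϵ-closure = {p1, p3, p4, p5, p7, p9, p11, p13}, which has 8 states.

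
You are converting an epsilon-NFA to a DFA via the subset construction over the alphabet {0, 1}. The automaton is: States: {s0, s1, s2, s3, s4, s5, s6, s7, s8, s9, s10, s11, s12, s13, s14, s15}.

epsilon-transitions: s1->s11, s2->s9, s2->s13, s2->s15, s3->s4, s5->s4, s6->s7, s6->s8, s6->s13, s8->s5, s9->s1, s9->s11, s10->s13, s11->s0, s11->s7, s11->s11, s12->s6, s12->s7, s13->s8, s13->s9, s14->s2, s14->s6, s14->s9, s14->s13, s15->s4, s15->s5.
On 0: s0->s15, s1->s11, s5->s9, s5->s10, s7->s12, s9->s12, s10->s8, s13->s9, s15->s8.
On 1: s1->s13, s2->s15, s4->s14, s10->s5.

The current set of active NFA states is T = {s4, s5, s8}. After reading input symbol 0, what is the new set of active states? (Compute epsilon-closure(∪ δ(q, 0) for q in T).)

s5 on 0 → {s9, s10}.
No 0-transition from s4, s8.
Union after reading 0: {s9, s10}.
Now take the epsilon-closure:
From s9 via epsilon: add s1, s11.
From s10 via epsilon: add s13.
From s11 via epsilon: add s0, s7.
From s13 via epsilon: add s8.
From s8 via epsilon: add s5.
From s5 via epsilon: add s4.
No new states can be added; the closed set is {s0, s1, s4, s5, s7, s8, s9, s10, s11, s13}.

{s0, s1, s4, s5, s7, s8, s9, s10, s11, s13}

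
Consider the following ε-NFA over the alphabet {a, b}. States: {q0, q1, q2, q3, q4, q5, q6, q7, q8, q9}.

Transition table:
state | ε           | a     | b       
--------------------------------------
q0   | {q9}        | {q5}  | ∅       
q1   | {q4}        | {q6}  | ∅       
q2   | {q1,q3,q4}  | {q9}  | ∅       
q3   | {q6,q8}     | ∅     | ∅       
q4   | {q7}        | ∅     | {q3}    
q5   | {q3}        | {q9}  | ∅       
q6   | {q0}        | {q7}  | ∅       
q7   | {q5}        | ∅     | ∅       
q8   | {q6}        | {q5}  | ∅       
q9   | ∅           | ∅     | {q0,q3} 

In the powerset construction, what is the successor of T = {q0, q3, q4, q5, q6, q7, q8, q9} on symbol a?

q0 on a → {q5}.
q5 on a → {q9}.
q6 on a → {q7}.
q8 on a → {q5}.
No a-transition from q3, q4, q7, q9.
Union after reading a: {q5, q7, q9}.
Now take the ε-closure:
From q5 via ε: add q3.
From q3 via ε: add q6, q8.
From q6 via ε: add q0.
No new states can be added; the closed set is {q0, q3, q5, q6, q7, q8, q9}.

{q0, q3, q5, q6, q7, q8, q9}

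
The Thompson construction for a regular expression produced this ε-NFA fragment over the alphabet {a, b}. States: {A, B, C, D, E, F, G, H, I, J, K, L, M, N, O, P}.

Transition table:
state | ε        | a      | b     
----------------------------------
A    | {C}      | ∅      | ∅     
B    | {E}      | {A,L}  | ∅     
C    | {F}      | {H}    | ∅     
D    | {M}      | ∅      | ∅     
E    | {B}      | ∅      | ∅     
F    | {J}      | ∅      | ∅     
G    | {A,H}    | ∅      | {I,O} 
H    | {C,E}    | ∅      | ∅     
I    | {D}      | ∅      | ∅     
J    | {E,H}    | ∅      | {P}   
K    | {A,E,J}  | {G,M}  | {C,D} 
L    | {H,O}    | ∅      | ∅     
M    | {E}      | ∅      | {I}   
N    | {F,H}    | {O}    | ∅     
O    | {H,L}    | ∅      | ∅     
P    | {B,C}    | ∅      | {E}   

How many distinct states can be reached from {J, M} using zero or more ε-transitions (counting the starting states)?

7

Start with {J, M}.
From J via ε: add E, H.
From E via ε: add B.
From H via ε: add C.
From C via ε: add F.
ε-closure = {B, C, E, F, H, J, M}, which has 7 states.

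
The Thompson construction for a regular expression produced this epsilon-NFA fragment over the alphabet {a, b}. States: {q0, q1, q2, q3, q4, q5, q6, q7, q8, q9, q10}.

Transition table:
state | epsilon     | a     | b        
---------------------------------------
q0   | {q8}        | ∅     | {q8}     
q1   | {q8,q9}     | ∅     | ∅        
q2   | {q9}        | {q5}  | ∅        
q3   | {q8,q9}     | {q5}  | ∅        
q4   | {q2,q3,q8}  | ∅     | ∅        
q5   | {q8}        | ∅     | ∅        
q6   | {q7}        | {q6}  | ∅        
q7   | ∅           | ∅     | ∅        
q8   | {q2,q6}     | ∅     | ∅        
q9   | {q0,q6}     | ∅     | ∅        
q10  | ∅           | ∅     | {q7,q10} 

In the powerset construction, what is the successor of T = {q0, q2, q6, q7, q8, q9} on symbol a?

q2 on a → {q5}.
q6 on a → {q6}.
No a-transition from q0, q7, q8, q9.
Union after reading a: {q5, q6}.
Now take the epsilon-closure:
From q5 via epsilon: add q8.
From q6 via epsilon: add q7.
From q8 via epsilon: add q2.
From q2 via epsilon: add q9.
From q9 via epsilon: add q0.
No new states can be added; the closed set is {q0, q2, q5, q6, q7, q8, q9}.

{q0, q2, q5, q6, q7, q8, q9}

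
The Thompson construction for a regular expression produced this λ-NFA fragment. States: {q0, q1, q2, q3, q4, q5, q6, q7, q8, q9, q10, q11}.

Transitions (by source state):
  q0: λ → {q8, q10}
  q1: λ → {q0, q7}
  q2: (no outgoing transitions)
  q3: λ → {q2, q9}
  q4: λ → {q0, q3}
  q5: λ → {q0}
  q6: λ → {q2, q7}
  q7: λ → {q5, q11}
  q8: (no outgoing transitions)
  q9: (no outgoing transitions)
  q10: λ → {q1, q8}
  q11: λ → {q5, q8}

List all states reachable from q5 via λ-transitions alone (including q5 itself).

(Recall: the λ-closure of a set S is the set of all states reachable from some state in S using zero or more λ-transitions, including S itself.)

Start with {q5}.
From q5 via λ: add q0.
From q0 via λ: add q8, q10.
From q10 via λ: add q1.
From q1 via λ: add q7.
From q7 via λ: add q11.
No new states can be added; the closed set is {q0, q1, q5, q7, q8, q10, q11}.

{q0, q1, q5, q7, q8, q10, q11}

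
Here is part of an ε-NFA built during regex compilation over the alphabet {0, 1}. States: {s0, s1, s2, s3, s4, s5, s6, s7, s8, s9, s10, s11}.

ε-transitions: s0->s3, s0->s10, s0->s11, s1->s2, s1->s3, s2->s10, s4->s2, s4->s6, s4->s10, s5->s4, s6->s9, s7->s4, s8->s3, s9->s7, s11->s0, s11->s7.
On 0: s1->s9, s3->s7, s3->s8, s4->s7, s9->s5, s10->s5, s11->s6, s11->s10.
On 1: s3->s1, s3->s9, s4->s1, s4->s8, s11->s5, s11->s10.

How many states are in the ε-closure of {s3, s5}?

8

Start with {s3, s5}.
From s5 via ε: add s4.
From s4 via ε: add s2, s6, s10.
From s6 via ε: add s9.
From s9 via ε: add s7.
ε-closure = {s2, s3, s4, s5, s6, s7, s9, s10}, which has 8 states.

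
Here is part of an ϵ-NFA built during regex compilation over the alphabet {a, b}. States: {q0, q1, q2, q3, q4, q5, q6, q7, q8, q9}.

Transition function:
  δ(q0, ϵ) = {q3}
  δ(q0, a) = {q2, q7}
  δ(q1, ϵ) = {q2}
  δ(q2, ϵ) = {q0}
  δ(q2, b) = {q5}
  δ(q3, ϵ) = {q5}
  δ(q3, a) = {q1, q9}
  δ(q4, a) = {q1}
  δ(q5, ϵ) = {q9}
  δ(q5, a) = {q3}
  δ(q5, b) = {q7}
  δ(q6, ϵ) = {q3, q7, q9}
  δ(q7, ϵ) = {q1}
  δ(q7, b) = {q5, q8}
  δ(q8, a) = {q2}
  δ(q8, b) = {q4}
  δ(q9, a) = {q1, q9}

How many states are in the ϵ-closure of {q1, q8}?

7

Start with {q1, q8}.
From q1 via ϵ: add q2.
From q2 via ϵ: add q0.
From q0 via ϵ: add q3.
From q3 via ϵ: add q5.
From q5 via ϵ: add q9.
ϵ-closure = {q0, q1, q2, q3, q5, q8, q9}, which has 7 states.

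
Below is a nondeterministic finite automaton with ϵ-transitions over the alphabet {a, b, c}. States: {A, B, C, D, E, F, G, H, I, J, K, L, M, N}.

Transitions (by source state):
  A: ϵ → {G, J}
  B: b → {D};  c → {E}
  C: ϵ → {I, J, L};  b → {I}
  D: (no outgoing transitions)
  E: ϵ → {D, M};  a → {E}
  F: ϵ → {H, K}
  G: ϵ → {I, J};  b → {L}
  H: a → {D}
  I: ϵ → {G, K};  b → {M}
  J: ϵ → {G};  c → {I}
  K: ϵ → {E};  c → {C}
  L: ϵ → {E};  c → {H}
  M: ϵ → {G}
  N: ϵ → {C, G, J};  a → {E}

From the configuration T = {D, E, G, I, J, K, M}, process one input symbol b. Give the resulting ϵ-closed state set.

{D, E, G, I, J, K, L, M}

G on b → {L}.
I on b → {M}.
No b-transition from D, E, J, K, M.
Union after reading b: {L, M}.
Now take the ϵ-closure:
From L via ϵ: add E.
From M via ϵ: add G.
From E via ϵ: add D.
From G via ϵ: add I, J.
From I via ϵ: add K.
No new states can be added; the closed set is {D, E, G, I, J, K, L, M}.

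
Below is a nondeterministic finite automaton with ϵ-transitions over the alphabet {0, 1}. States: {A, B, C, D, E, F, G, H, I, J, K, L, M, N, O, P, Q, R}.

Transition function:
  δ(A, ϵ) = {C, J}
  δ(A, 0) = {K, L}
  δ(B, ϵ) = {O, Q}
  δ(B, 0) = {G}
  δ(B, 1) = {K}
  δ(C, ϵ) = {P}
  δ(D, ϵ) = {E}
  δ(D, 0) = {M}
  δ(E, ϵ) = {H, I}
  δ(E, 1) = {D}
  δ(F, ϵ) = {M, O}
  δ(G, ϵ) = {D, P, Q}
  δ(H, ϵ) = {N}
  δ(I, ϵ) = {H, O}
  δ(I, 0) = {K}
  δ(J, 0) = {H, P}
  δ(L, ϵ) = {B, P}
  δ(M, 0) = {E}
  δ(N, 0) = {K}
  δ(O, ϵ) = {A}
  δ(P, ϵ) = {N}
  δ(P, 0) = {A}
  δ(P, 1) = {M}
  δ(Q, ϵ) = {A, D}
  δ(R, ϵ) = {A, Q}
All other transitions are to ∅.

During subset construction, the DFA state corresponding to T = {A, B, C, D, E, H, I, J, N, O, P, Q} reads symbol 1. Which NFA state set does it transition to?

B on 1 → {K}.
E on 1 → {D}.
P on 1 → {M}.
No 1-transition from A, C, D, H, I, J, N, O, Q.
Union after reading 1: {D, K, M}.
Now take the ϵ-closure:
From D via ϵ: add E.
From E via ϵ: add H, I.
From H via ϵ: add N.
From I via ϵ: add O.
From O via ϵ: add A.
From A via ϵ: add C, J.
From C via ϵ: add P.
No new states can be added; the closed set is {A, C, D, E, H, I, J, K, M, N, O, P}.

{A, C, D, E, H, I, J, K, M, N, O, P}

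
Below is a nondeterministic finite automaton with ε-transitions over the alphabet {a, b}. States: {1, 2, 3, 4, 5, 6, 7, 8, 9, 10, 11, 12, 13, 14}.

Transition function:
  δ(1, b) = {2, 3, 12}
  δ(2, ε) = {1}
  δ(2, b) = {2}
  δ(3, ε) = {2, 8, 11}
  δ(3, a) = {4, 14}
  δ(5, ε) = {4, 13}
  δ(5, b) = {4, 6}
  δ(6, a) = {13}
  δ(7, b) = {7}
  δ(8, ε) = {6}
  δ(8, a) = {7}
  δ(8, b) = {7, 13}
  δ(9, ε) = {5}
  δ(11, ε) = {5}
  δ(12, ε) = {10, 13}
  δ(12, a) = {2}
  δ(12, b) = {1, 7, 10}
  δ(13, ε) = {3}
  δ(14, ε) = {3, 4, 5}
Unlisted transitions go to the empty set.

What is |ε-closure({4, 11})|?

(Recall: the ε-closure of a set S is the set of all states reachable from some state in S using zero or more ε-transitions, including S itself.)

Start with {4, 11}.
From 11 via ε: add 5.
From 5 via ε: add 13.
From 13 via ε: add 3.
From 3 via ε: add 2, 8.
From 2 via ε: add 1.
From 8 via ε: add 6.
ε-closure = {1, 2, 3, 4, 5, 6, 8, 11, 13}, which has 9 states.

9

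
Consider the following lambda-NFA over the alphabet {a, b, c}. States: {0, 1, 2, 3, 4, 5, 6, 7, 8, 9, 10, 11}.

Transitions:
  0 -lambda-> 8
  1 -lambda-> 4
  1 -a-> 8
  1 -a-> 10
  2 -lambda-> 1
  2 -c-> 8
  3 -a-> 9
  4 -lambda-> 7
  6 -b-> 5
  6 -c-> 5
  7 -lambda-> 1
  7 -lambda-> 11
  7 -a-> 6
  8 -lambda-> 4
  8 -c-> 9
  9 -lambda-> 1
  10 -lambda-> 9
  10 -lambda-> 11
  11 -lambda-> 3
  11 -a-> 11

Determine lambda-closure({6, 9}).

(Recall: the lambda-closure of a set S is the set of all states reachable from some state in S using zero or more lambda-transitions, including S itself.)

Start with {6, 9}.
From 9 via lambda: add 1.
From 1 via lambda: add 4.
From 4 via lambda: add 7.
From 7 via lambda: add 11.
From 11 via lambda: add 3.
No new states can be added; the closed set is {1, 3, 4, 6, 7, 9, 11}.

{1, 3, 4, 6, 7, 9, 11}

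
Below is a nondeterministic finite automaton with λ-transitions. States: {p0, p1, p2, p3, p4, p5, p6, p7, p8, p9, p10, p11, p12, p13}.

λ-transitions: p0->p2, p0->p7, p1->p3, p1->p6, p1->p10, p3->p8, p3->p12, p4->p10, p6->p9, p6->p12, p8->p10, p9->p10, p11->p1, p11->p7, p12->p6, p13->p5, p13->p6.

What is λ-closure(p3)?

Start with {p3}.
From p3 via λ: add p8, p12.
From p8 via λ: add p10.
From p12 via λ: add p6.
From p6 via λ: add p9.
No new states can be added; the closed set is {p3, p6, p8, p9, p10, p12}.

{p3, p6, p8, p9, p10, p12}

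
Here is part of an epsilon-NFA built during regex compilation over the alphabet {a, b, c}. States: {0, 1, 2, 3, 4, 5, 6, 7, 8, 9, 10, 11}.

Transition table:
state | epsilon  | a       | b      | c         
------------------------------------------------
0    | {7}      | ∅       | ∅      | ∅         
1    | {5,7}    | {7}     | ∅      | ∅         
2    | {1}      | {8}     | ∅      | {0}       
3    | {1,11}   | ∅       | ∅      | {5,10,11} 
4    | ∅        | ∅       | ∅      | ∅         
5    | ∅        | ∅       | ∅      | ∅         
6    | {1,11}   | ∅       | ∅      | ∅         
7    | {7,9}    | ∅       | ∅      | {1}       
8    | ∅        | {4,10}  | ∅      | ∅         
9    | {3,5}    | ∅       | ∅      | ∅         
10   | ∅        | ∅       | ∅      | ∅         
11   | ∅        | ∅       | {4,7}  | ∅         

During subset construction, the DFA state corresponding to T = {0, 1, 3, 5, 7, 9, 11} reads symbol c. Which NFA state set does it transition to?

{1, 3, 5, 7, 9, 10, 11}

3 on c → {5, 10, 11}.
7 on c → {1}.
No c-transition from 0, 1, 5, 9, 11.
Union after reading c: {1, 5, 10, 11}.
Now take the epsilon-closure:
From 1 via epsilon: add 7.
From 7 via epsilon: add 9.
From 9 via epsilon: add 3.
No new states can be added; the closed set is {1, 3, 5, 7, 9, 10, 11}.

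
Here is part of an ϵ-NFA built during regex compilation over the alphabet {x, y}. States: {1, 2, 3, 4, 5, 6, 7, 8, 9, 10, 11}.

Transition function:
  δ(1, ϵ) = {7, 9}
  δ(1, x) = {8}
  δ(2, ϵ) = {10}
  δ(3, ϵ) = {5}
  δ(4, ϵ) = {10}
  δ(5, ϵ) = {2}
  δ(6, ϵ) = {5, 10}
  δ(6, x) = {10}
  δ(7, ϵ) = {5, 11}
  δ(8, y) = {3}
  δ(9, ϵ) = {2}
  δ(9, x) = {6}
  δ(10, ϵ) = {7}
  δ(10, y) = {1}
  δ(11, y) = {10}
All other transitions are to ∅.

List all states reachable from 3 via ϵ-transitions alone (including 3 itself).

Start with {3}.
From 3 via ϵ: add 5.
From 5 via ϵ: add 2.
From 2 via ϵ: add 10.
From 10 via ϵ: add 7.
From 7 via ϵ: add 11.
No new states can be added; the closed set is {2, 3, 5, 7, 10, 11}.

{2, 3, 5, 7, 10, 11}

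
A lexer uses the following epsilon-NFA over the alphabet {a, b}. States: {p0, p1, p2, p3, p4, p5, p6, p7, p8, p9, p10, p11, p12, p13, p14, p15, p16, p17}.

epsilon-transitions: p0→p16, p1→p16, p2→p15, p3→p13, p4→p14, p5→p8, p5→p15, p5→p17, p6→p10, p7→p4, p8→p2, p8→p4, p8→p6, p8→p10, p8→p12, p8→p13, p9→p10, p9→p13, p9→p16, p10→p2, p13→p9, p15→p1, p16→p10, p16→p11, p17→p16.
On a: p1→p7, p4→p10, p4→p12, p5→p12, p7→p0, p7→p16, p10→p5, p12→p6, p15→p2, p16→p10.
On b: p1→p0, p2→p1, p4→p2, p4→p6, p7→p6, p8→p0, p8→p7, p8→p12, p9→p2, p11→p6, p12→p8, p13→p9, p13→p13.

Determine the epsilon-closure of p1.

{p1, p2, p10, p11, p15, p16}

Start with {p1}.
From p1 via epsilon: add p16.
From p16 via epsilon: add p10, p11.
From p10 via epsilon: add p2.
From p2 via epsilon: add p15.
No new states can be added; the closed set is {p1, p2, p10, p11, p15, p16}.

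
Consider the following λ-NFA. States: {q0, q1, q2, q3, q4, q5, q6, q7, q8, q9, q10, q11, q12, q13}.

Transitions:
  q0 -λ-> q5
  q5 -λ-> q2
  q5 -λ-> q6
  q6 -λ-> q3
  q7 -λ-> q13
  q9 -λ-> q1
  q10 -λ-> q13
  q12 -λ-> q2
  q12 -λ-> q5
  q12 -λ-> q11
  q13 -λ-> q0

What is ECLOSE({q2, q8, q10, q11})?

Start with {q2, q8, q10, q11}.
From q10 via λ: add q13.
From q13 via λ: add q0.
From q0 via λ: add q5.
From q5 via λ: add q6.
From q6 via λ: add q3.
No new states can be added; the closed set is {q0, q2, q3, q5, q6, q8, q10, q11, q13}.

{q0, q2, q3, q5, q6, q8, q10, q11, q13}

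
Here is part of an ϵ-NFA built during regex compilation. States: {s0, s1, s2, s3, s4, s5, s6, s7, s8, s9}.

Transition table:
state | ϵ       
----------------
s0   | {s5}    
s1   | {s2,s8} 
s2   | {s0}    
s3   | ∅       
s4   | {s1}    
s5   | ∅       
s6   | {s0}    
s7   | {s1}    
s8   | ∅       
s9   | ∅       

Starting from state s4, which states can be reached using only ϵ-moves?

Start with {s4}.
From s4 via ϵ: add s1.
From s1 via ϵ: add s2, s8.
From s2 via ϵ: add s0.
From s0 via ϵ: add s5.
No new states can be added; the closed set is {s0, s1, s2, s4, s5, s8}.

{s0, s1, s2, s4, s5, s8}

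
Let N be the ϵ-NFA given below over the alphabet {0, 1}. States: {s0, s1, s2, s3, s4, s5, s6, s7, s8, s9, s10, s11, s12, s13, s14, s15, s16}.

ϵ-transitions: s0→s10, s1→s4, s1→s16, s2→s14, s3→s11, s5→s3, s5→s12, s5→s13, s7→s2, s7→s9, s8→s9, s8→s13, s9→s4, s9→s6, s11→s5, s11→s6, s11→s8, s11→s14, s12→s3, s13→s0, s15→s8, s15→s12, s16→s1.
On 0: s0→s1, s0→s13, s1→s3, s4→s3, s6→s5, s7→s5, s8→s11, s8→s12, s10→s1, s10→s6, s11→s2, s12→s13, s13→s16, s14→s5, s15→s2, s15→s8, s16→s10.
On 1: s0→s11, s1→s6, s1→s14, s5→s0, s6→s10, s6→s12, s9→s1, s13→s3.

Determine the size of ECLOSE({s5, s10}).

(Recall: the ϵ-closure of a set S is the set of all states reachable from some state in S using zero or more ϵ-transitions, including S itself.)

Start with {s5, s10}.
From s5 via ϵ: add s3, s12, s13.
From s3 via ϵ: add s11.
From s13 via ϵ: add s0.
From s11 via ϵ: add s6, s8, s14.
From s8 via ϵ: add s9.
From s9 via ϵ: add s4.
ϵ-closure = {s0, s3, s4, s5, s6, s8, s9, s10, s11, s12, s13, s14}, which has 12 states.

12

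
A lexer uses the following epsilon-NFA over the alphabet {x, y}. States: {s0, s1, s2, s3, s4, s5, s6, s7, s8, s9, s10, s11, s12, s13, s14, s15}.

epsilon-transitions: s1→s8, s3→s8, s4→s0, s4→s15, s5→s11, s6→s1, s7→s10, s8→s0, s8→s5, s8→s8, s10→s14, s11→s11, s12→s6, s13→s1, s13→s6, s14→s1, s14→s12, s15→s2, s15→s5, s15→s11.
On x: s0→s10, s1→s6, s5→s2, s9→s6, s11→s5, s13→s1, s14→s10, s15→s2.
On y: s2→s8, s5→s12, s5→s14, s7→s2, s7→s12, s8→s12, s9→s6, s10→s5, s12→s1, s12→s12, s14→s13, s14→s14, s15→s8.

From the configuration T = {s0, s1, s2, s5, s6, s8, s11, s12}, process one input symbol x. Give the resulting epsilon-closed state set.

{s0, s1, s2, s5, s6, s8, s10, s11, s12, s14}

s0 on x → {s10}.
s1 on x → {s6}.
s5 on x → {s2}.
s11 on x → {s5}.
No x-transition from s2, s6, s8, s12.
Union after reading x: {s2, s5, s6, s10}.
Now take the epsilon-closure:
From s5 via epsilon: add s11.
From s6 via epsilon: add s1.
From s10 via epsilon: add s14.
From s1 via epsilon: add s8.
From s14 via epsilon: add s12.
From s8 via epsilon: add s0.
No new states can be added; the closed set is {s0, s1, s2, s5, s6, s8, s10, s11, s12, s14}.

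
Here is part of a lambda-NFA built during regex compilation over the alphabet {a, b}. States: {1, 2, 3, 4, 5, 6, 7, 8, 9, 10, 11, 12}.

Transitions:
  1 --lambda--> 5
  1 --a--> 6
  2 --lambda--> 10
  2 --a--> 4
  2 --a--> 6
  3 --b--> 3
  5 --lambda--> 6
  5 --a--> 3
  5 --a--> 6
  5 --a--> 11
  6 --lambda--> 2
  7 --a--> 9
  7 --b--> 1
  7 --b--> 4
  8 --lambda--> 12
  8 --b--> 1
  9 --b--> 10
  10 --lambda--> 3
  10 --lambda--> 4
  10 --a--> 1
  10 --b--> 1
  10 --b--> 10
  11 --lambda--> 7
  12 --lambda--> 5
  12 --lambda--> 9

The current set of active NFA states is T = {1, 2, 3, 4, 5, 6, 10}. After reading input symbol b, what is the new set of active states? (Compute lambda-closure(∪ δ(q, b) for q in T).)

{1, 2, 3, 4, 5, 6, 10}

3 on b → {3}.
10 on b → {1, 10}.
No b-transition from 1, 2, 4, 5, 6.
Union after reading b: {1, 3, 10}.
Now take the lambda-closure:
From 1 via lambda: add 5.
From 10 via lambda: add 4.
From 5 via lambda: add 6.
From 6 via lambda: add 2.
No new states can be added; the closed set is {1, 2, 3, 4, 5, 6, 10}.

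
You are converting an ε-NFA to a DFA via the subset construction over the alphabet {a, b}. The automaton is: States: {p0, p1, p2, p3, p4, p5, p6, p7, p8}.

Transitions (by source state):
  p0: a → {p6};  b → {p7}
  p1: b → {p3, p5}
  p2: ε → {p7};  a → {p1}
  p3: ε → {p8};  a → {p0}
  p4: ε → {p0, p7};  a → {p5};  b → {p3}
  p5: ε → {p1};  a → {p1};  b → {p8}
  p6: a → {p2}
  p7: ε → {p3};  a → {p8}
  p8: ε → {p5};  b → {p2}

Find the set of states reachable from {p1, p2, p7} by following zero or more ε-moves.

{p1, p2, p3, p5, p7, p8}

Start with {p1, p2, p7}.
From p7 via ε: add p3.
From p3 via ε: add p8.
From p8 via ε: add p5.
No new states can be added; the closed set is {p1, p2, p3, p5, p7, p8}.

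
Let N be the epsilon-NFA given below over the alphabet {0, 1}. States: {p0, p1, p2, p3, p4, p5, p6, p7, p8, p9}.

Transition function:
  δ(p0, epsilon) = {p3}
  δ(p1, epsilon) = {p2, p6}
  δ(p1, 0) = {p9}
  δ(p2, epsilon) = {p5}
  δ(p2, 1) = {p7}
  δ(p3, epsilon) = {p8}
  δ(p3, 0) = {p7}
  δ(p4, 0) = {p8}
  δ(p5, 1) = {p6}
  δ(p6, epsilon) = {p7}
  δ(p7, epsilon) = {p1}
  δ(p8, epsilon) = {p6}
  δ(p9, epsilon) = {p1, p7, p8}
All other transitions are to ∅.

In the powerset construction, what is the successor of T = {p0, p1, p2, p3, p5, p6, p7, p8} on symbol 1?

p2 on 1 → {p7}.
p5 on 1 → {p6}.
No 1-transition from p0, p1, p3, p6, p7, p8.
Union after reading 1: {p6, p7}.
Now take the epsilon-closure:
From p7 via epsilon: add p1.
From p1 via epsilon: add p2.
From p2 via epsilon: add p5.
No new states can be added; the closed set is {p1, p2, p5, p6, p7}.

{p1, p2, p5, p6, p7}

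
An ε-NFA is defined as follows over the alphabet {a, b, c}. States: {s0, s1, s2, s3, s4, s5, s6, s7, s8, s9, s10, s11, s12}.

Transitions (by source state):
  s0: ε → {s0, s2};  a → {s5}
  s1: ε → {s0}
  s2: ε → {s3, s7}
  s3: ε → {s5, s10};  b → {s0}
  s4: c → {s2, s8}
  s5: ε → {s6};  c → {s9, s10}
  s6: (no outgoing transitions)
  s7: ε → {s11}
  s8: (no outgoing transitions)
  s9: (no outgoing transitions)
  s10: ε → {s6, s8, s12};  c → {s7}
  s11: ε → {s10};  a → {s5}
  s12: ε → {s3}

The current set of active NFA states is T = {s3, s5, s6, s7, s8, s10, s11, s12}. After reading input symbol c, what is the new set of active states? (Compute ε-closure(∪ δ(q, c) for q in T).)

s5 on c → {s9, s10}.
s10 on c → {s7}.
No c-transition from s3, s6, s7, s8, s11, s12.
Union after reading c: {s7, s9, s10}.
Now take the ε-closure:
From s7 via ε: add s11.
From s10 via ε: add s6, s8, s12.
From s12 via ε: add s3.
From s3 via ε: add s5.
No new states can be added; the closed set is {s3, s5, s6, s7, s8, s9, s10, s11, s12}.

{s3, s5, s6, s7, s8, s9, s10, s11, s12}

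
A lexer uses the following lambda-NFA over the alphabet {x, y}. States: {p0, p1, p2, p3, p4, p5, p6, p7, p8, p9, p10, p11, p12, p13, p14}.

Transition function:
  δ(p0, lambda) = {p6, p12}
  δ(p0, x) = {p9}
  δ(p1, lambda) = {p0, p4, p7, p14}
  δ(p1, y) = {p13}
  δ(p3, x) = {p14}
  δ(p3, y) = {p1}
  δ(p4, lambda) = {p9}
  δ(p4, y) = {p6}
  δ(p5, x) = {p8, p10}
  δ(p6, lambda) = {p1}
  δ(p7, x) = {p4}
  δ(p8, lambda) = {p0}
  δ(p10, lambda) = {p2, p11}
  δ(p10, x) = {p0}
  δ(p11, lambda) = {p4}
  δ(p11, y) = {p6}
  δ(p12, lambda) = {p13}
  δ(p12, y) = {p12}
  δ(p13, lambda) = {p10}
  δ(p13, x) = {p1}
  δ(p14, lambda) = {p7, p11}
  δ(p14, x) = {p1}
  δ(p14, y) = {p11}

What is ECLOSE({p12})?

{p2, p4, p9, p10, p11, p12, p13}

Start with {p12}.
From p12 via lambda: add p13.
From p13 via lambda: add p10.
From p10 via lambda: add p2, p11.
From p11 via lambda: add p4.
From p4 via lambda: add p9.
No new states can be added; the closed set is {p2, p4, p9, p10, p11, p12, p13}.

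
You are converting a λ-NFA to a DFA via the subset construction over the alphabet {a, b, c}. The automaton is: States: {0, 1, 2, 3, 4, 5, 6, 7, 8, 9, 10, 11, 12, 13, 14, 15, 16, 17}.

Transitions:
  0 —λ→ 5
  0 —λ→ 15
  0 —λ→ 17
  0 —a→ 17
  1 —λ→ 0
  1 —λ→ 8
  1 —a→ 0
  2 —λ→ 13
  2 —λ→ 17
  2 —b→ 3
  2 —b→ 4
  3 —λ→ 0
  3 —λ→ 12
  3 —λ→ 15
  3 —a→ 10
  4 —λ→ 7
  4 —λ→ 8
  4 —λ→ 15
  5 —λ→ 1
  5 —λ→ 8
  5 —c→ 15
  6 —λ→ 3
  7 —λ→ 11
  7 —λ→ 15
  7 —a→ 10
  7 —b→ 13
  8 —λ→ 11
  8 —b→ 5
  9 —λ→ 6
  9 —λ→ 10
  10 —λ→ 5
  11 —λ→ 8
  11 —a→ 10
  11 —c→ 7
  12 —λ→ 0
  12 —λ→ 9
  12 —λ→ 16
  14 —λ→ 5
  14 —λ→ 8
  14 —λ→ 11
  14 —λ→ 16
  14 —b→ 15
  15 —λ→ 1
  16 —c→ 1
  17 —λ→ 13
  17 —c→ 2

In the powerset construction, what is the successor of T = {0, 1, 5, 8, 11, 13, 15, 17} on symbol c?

{0, 1, 2, 5, 7, 8, 11, 13, 15, 17}

5 on c → {15}.
11 on c → {7}.
17 on c → {2}.
No c-transition from 0, 1, 8, 13, 15.
Union after reading c: {2, 7, 15}.
Now take the λ-closure:
From 2 via λ: add 13, 17.
From 7 via λ: add 11.
From 15 via λ: add 1.
From 1 via λ: add 0, 8.
From 0 via λ: add 5.
No new states can be added; the closed set is {0, 1, 2, 5, 7, 8, 11, 13, 15, 17}.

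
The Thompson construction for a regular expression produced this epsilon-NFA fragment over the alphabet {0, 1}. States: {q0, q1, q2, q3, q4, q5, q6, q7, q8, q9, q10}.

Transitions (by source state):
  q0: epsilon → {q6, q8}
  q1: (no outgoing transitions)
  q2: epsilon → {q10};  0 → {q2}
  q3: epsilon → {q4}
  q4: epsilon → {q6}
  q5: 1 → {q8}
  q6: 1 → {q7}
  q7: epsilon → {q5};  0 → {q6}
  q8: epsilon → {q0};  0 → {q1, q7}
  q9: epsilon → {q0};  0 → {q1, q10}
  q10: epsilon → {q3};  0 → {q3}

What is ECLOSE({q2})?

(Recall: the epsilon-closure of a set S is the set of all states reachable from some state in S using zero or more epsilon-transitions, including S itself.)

{q2, q3, q4, q6, q10}

Start with {q2}.
From q2 via epsilon: add q10.
From q10 via epsilon: add q3.
From q3 via epsilon: add q4.
From q4 via epsilon: add q6.
No new states can be added; the closed set is {q2, q3, q4, q6, q10}.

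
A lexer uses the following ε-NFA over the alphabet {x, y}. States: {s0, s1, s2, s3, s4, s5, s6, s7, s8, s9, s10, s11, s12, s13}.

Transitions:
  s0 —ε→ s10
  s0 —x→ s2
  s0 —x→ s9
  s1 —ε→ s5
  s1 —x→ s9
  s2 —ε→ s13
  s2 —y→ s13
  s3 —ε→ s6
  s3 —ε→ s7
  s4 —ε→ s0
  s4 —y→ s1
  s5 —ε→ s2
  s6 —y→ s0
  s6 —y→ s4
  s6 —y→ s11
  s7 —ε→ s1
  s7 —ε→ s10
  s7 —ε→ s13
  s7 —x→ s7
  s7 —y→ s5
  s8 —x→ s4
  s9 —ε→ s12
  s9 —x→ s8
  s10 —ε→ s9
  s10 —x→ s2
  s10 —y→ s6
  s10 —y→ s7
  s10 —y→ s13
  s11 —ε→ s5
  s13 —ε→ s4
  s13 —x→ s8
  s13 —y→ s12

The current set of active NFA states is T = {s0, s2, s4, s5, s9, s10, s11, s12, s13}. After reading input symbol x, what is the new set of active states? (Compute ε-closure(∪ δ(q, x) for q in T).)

{s0, s2, s4, s8, s9, s10, s12, s13}

s0 on x → {s2, s9}.
s9 on x → {s8}.
s10 on x → {s2}.
s13 on x → {s8}.
No x-transition from s2, s4, s5, s11, s12.
Union after reading x: {s2, s8, s9}.
Now take the ε-closure:
From s2 via ε: add s13.
From s9 via ε: add s12.
From s13 via ε: add s4.
From s4 via ε: add s0.
From s0 via ε: add s10.
No new states can be added; the closed set is {s0, s2, s4, s8, s9, s10, s12, s13}.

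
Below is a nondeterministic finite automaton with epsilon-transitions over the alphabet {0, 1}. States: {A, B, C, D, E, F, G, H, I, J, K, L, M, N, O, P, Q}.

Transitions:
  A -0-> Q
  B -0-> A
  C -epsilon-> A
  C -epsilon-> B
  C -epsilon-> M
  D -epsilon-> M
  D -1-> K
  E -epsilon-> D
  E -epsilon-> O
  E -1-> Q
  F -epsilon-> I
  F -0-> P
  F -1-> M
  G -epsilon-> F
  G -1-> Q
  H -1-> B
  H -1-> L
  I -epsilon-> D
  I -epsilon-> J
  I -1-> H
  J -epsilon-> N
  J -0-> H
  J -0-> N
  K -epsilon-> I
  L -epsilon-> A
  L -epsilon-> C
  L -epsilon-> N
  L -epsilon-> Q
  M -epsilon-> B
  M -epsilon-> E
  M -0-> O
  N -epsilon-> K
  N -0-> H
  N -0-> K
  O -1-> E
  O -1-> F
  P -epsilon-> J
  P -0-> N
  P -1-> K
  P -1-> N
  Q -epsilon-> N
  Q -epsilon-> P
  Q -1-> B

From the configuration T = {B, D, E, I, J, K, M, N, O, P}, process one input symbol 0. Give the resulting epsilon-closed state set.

{A, B, D, E, H, I, J, K, M, N, O}

B on 0 → {A}.
J on 0 → {H, N}.
M on 0 → {O}.
N on 0 → {H, K}.
P on 0 → {N}.
No 0-transition from D, E, I, K, O.
Union after reading 0: {A, H, K, N, O}.
Now take the epsilon-closure:
From K via epsilon: add I.
From I via epsilon: add D, J.
From D via epsilon: add M.
From M via epsilon: add B, E.
No new states can be added; the closed set is {A, B, D, E, H, I, J, K, M, N, O}.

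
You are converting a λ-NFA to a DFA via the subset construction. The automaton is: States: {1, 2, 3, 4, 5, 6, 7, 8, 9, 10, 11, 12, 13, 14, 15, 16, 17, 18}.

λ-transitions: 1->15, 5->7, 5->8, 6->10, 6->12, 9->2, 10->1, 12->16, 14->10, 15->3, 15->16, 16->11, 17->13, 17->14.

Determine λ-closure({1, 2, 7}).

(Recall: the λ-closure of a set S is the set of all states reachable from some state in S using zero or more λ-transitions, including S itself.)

{1, 2, 3, 7, 11, 15, 16}

Start with {1, 2, 7}.
From 1 via λ: add 15.
From 15 via λ: add 3, 16.
From 16 via λ: add 11.
No new states can be added; the closed set is {1, 2, 3, 7, 11, 15, 16}.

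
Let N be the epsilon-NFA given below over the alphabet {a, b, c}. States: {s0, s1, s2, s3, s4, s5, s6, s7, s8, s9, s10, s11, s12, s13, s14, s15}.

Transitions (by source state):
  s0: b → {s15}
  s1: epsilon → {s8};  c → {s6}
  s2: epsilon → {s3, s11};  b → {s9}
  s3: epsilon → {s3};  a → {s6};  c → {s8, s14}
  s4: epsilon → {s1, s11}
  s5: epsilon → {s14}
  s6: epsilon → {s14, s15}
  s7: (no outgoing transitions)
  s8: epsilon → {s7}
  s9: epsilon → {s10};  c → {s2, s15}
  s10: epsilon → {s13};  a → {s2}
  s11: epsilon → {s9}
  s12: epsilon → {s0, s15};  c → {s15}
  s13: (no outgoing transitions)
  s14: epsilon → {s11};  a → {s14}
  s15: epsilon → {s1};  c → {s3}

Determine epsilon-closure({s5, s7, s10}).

{s5, s7, s9, s10, s11, s13, s14}

Start with {s5, s7, s10}.
From s5 via epsilon: add s14.
From s10 via epsilon: add s13.
From s14 via epsilon: add s11.
From s11 via epsilon: add s9.
No new states can be added; the closed set is {s5, s7, s9, s10, s11, s13, s14}.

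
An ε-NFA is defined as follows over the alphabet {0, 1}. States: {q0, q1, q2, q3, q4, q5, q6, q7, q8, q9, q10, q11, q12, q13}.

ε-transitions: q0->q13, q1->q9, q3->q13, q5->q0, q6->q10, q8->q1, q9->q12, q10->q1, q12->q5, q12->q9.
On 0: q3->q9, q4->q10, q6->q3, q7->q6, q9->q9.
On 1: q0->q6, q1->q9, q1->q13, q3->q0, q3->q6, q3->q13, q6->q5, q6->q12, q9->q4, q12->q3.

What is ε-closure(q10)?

Start with {q10}.
From q10 via ε: add q1.
From q1 via ε: add q9.
From q9 via ε: add q12.
From q12 via ε: add q5.
From q5 via ε: add q0.
From q0 via ε: add q13.
No new states can be added; the closed set is {q0, q1, q5, q9, q10, q12, q13}.

{q0, q1, q5, q9, q10, q12, q13}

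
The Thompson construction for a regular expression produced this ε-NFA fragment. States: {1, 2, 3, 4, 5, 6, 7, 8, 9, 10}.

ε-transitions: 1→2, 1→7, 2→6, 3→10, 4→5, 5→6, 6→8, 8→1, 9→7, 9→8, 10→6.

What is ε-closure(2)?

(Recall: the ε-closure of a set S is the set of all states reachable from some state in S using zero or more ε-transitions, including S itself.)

{1, 2, 6, 7, 8}

Start with {2}.
From 2 via ε: add 6.
From 6 via ε: add 8.
From 8 via ε: add 1.
From 1 via ε: add 7.
No new states can be added; the closed set is {1, 2, 6, 7, 8}.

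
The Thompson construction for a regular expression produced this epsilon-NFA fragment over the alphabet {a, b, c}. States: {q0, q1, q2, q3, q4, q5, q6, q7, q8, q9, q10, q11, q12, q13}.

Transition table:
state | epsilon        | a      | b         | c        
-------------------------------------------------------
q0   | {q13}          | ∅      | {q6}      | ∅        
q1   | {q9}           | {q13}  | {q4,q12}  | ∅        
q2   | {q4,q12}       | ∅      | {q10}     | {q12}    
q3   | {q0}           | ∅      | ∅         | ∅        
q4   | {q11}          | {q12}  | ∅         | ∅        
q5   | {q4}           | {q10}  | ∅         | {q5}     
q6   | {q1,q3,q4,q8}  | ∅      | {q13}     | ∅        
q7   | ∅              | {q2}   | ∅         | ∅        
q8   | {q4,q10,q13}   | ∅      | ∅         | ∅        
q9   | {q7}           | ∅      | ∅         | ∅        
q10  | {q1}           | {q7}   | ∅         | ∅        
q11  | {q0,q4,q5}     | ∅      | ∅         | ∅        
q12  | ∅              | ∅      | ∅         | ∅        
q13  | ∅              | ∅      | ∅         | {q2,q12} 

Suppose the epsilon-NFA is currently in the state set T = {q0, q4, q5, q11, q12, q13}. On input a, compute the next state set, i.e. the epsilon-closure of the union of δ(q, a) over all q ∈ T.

{q1, q7, q9, q10, q12}

q4 on a → {q12}.
q5 on a → {q10}.
No a-transition from q0, q11, q12, q13.
Union after reading a: {q10, q12}.
Now take the epsilon-closure:
From q10 via epsilon: add q1.
From q1 via epsilon: add q9.
From q9 via epsilon: add q7.
No new states can be added; the closed set is {q1, q7, q9, q10, q12}.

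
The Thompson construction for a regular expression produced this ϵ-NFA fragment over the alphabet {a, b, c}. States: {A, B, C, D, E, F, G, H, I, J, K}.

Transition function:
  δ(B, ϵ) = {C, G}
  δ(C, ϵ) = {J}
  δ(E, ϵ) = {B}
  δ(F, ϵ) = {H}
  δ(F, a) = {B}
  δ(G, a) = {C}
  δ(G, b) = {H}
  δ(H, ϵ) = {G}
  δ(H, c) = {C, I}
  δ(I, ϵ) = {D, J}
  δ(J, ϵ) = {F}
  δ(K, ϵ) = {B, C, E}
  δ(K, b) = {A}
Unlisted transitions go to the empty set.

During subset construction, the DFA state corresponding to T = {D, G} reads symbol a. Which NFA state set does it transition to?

G on a → {C}.
No a-transition from D.
Union after reading a: {C}.
Now take the ϵ-closure:
From C via ϵ: add J.
From J via ϵ: add F.
From F via ϵ: add H.
From H via ϵ: add G.
No new states can be added; the closed set is {C, F, G, H, J}.

{C, F, G, H, J}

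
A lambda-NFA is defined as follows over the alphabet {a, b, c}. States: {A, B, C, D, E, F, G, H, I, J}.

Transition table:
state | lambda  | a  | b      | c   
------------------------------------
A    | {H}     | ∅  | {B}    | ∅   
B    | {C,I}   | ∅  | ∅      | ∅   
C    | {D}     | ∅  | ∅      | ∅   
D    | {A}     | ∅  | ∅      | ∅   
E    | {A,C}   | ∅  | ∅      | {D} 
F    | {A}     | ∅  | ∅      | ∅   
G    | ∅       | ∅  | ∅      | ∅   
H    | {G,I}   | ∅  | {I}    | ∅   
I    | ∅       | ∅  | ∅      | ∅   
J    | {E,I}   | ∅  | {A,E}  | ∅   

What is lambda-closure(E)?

Start with {E}.
From E via lambda: add A, C.
From A via lambda: add H.
From C via lambda: add D.
From H via lambda: add G, I.
No new states can be added; the closed set is {A, C, D, E, G, H, I}.

{A, C, D, E, G, H, I}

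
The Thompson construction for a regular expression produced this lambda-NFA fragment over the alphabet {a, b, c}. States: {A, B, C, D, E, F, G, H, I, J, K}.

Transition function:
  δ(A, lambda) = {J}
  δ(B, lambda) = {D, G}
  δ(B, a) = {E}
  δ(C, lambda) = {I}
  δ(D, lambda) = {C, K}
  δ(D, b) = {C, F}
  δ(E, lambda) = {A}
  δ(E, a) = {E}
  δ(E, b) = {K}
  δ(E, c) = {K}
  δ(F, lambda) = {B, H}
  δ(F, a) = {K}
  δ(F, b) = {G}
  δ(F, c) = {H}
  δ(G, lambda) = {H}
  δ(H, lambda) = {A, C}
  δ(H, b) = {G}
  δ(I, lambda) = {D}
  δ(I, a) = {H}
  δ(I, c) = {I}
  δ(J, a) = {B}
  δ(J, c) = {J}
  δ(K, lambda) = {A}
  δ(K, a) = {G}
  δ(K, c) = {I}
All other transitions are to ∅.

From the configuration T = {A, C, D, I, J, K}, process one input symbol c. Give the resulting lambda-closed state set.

{A, C, D, I, J, K}

I on c → {I}.
J on c → {J}.
K on c → {I}.
No c-transition from A, C, D.
Union after reading c: {I, J}.
Now take the lambda-closure:
From I via lambda: add D.
From D via lambda: add C, K.
From K via lambda: add A.
No new states can be added; the closed set is {A, C, D, I, J, K}.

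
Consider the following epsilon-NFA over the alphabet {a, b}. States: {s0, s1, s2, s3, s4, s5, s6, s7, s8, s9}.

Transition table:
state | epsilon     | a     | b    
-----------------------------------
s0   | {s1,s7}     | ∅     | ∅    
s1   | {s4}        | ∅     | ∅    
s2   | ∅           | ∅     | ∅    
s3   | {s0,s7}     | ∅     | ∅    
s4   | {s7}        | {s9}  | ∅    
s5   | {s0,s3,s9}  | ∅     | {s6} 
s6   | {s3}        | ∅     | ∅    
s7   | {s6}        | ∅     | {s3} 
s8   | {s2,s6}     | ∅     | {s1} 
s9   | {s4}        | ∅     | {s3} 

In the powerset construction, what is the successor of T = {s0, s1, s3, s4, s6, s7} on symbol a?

{s0, s1, s3, s4, s6, s7, s9}

s4 on a → {s9}.
No a-transition from s0, s1, s3, s6, s7.
Union after reading a: {s9}.
Now take the epsilon-closure:
From s9 via epsilon: add s4.
From s4 via epsilon: add s7.
From s7 via epsilon: add s6.
From s6 via epsilon: add s3.
From s3 via epsilon: add s0.
From s0 via epsilon: add s1.
No new states can be added; the closed set is {s0, s1, s3, s4, s6, s7, s9}.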